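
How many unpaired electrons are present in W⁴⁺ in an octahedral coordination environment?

2

W is in group 6, so W⁴⁺ is d² (6 − 4 = 2).
For octahedral d² the high- and low-spin configurations coincide.
Configuration: t₂g² eg⁰, giving 2 unpaired electrons.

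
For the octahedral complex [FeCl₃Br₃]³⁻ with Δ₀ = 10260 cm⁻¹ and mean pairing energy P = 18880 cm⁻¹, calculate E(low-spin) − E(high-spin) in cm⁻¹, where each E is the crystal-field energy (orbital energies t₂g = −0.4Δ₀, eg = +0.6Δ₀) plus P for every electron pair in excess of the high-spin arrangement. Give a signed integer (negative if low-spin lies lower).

Ligand charges: 3×(-1) from Cl⁻ and 3×(-1) from Br⁻ sum to -6; with overall charge -3, Fe is +3.
Fe is in group 8, so Fe³⁺ is d⁵ (8 − 3 = 5).
High-spin: t₂g³ eg², CFSE = 0.0Δ₀ = 0 cm⁻¹.
Low-spin t₂g⁵ eg⁰ gives -2.0Δ₀ = -20520 cm⁻¹, but forming 2 extra pairs costs 2P = 37760 cm⁻¹, so E(LS) = -20520 + 37760 = 17240 cm⁻¹.
The difference is 17240 − (0) = 17240 cm⁻¹, so high-spin lies lower.

17240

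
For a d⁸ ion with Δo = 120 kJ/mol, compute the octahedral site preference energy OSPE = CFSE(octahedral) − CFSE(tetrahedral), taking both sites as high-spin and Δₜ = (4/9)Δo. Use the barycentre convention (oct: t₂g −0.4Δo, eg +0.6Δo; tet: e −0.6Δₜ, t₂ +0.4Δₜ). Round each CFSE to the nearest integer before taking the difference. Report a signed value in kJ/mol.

-101

Octahedral high-spin t2g^6 e_g^2: CFSE = -1.2 × 120 = -144 kJ/mol.
In a tetrahedral site the filling is e^4 t2^4: CFSE(tet) = -0.8Δₜ = -0.8 × (4/9)(120) = -43 kJ/mol.
OSPE = -144 − (-43) = -101 kJ/mol.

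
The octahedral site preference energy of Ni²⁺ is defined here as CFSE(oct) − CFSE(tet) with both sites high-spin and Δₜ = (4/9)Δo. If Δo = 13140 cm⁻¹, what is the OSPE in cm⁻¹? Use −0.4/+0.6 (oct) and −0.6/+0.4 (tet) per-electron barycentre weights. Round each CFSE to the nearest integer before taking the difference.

-11096

Group 10 minus oxidation state +2 gives a d⁸ configuration for Ni²⁺.
In an octahedral site d⁸ (HS) is t₂g⁶ eg², giving CFSE(oct) = -1.2Δo = -15768 cm⁻¹.
Tetrahedral: e⁴ t₂⁴, CFSE = 4(−0.6) + 4(+0.4) = -0.8Δₜ = -0.8 × (4/9) × 13140 = -4672 cm⁻¹.
Subtracting, OSPE = -15768 − (-4672) = -11096 cm⁻¹.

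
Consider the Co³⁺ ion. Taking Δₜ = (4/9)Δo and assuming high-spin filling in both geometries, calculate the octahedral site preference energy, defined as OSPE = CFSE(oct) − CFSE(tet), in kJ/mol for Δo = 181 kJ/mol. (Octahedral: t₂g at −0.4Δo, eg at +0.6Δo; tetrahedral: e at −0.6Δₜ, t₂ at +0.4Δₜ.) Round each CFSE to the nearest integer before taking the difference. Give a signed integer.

Co³⁺: group 9, so d-count = 9 − 3 = 6.
In an octahedral site d⁶ (HS) is t₂g⁴ eg², giving CFSE(oct) = -0.4Δo = -72 kJ/mol.
Tetrahedral e³ t₂³ gives -0.6Δₜ = -0.6 × (4/9) × 181 = -48 kJ/mol.
Subtracting, OSPE = -72 − (-48) = -24 kJ/mol.

-24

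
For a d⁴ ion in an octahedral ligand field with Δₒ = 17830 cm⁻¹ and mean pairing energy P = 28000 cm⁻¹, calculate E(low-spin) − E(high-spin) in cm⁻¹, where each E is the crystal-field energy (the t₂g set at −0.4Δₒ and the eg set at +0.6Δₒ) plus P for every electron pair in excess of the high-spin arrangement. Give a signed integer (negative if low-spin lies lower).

In the high-spin limit (t₂g³ eg¹) the orbital term is -0.6Δₒ = -10698 cm⁻¹, with no excess pairing.
For low-spin the configuration is t₂g⁴ eg⁰: orbital energy -1.6 × 17830 = -28528 cm⁻¹, and 1 additional pair relative to high-spin adds 28000 cm⁻¹, giving -528 cm⁻¹.
The difference is -528 − (-10698) = 10170 cm⁻¹, so high-spin lies lower.

10170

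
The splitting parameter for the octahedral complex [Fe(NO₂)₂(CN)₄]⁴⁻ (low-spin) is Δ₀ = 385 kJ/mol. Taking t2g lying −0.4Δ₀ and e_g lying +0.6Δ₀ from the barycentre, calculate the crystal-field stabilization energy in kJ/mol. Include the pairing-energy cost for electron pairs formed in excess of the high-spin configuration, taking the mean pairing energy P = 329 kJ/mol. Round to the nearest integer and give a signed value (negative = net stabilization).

-266

Ligand charges: 2×(-1) from NO₂⁻ and 4×(-1) from CN⁻ sum to -6; with overall charge -4, Fe is +2.
Fe is in group 8, so Fe²⁺ is d⁶ (8 − 2 = 6).
Electron filling gives t2g^6 e_g^0.
Orbital CFSE = 6(-0.4) + 0(0.6) = -2.4Δ₀ = -2.4 × 385 = -924 kJ/mol.
Pairing penalty: 3 pairs vs 1 in the high-spin reference → 2 extra × P = 658 kJ/mol.
Combining: -924 + 658 = -266 kJ/mol.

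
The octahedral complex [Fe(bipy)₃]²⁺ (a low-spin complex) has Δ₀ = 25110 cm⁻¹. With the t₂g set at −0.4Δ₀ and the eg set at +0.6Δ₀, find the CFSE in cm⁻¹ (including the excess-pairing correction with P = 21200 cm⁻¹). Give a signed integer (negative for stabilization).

-17864

bipy is neutral, so the +2 overall charge sits on Fe: oxidation state +2.
Group 8 minus oxidation state +2 gives a d⁶ configuration for Fe²⁺.
Configuration: t₂g⁶ eg⁰.
Orbital CFSE = 6(-0.4) + 0(0.6) = -2.4Δ₀ = -2.4 × 25110 = -60264 cm⁻¹.
High-spin d⁶ would be t₂g⁴ eg² with 1 pair; low-spin has 3, so 2 excess pairs cost +2P = +42400 cm⁻¹.
Overall CFSE = -60264 + 42400 = -17864 cm⁻¹.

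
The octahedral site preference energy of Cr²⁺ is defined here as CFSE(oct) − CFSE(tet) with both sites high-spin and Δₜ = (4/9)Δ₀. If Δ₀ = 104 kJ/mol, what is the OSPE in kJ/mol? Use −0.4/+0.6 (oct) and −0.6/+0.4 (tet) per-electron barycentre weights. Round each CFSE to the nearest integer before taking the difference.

-44

Cr²⁺: group 6, so d-count = 6 − 2 = 4.
Octahedral (high-spin): t2g^3 e_g^1, CFSE = 3(−0.4) + 1(+0.6) = -0.6Δ₀ = -0.6 × 104 = -62 kJ/mol.
Tetrahedral: e^2 t2^2, CFSE = 2(−0.6) + 2(+0.4) = -0.4Δₜ = -0.4 × (4/9) × 104 = -18 kJ/mol.
OSPE = CFSE(oct) − CFSE(tet) = -62 − (-18) = -44 kJ/mol.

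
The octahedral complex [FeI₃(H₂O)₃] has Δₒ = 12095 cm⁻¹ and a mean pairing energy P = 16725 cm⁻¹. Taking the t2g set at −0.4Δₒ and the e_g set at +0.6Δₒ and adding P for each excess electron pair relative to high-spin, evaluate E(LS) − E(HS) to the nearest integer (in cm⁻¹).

Ligand charges: 3×(-1) from I⁻ and 3×(+0) from H₂O sum to -3; with overall charge +0, Fe is +3.
Fe is in group 8, so Fe³⁺ is d⁵ (8 − 3 = 5).
High-spin: t2g^3 e_g^2, CFSE = 0.0Δₒ = 0 cm⁻¹.
For low-spin the configuration is t2g^5 e_g^0: orbital energy -2.0 × 12095 = -24190 cm⁻¹, and 2 additional pairs relative to high-spin add 33450 cm⁻¹, giving 9260 cm⁻¹.
The difference is 9260 − (0) = 9260 cm⁻¹, so high-spin lies lower.

9260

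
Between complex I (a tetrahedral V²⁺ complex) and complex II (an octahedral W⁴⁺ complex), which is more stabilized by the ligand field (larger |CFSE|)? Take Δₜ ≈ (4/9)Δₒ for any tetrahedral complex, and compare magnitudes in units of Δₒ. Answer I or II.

I: V is in group 5, so V²⁺ is d³ (5 − 2 = 3); Tetrahedral splitting is small, so the complex is high-spin; e² t₂¹, CFSE = -0.8Δₜ ≈ -0.36Δₒ.
II: Group 6 minus oxidation state +4 gives a d² configuration for W⁴⁺; t2g^2 e_g^0, CFSE = -0.8Δₒ.
So II has the larger |CFSE|.

II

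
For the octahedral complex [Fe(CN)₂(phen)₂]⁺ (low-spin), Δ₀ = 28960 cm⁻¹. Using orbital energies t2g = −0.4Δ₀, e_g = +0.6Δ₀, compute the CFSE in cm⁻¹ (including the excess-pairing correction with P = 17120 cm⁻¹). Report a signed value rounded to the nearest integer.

-23680

Ligand charges: 2×(-1) from CN⁻ and 2×(+0) from phen sum to -2; with overall charge +1, Fe is +3.
Fe is in group 8, so Fe³⁺ is d⁵ (8 − 3 = 5).
Configuration: t2g^5 e_g^0.
The orbital stabilization is -2.0Δ₀ = -2.0 × 28960 = -57920 cm⁻¹.
Pairing penalty: 2 pairs vs 0 in the high-spin reference → 2 extra × P = 34240 cm⁻¹.
Combining: -57920 + 34240 = -23680 cm⁻¹.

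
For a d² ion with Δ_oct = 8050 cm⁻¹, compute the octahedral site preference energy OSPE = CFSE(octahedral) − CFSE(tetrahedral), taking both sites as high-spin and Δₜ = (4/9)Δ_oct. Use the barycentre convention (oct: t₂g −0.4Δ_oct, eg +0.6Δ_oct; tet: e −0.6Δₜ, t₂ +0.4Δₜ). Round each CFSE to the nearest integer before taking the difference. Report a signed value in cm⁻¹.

Octahedral high-spin t₂g² eg⁰: CFSE = -0.8 × 8050 = -6440 cm⁻¹.
Tetrahedral e² t₂⁰ gives -1.2Δₜ = -1.2 × (4/9) × 8050 = -4293 cm⁻¹.
Subtracting, OSPE = -6440 − (-4293) = -2147 cm⁻¹.

-2147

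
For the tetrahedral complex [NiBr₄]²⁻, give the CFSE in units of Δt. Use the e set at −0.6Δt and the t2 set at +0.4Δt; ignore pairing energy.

-0.8 Δt

Each Br⁻ contributes -1; 4 × (-1) = -4. With overall charge -2, Ni is in the +2 oxidation state.
Ni²⁺: group 10, so d-count = 10 − 2 = 8.
With tetrahedral geometry the complex is necessarily high-spin.
Configuration: e^4 t2^4.
CFSE = 4(-0.6Δt) + 4(0.4Δt) = -2.4Δt + 1.6Δt = -0.8Δt.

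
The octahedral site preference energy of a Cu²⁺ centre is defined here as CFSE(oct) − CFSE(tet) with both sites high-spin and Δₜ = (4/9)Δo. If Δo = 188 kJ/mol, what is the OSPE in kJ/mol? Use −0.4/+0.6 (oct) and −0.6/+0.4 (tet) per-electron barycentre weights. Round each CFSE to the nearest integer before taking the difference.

-80

Group 11 minus oxidation state +2 gives a d⁹ configuration for Cu²⁺.
Octahedral (high-spin): t₂g⁶ eg³, CFSE = 6(−0.4) + 3(+0.6) = -0.6Δo = -0.6 × 188 = -113 kJ/mol.
Tetrahedral e⁴ t₂⁵ gives -0.4Δₜ = -0.4 × (4/9) × 188 = -33 kJ/mol.
OSPE = -113 − (-33) = -80 kJ/mol.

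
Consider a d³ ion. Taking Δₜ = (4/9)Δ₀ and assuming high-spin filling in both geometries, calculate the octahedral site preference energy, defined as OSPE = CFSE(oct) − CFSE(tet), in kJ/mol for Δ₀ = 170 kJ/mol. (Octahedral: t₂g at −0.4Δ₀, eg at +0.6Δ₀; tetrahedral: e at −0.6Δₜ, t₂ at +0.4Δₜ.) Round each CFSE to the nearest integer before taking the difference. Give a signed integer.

-144

In an octahedral site d³ (HS) is t2g^3 e_g^0, giving CFSE(oct) = -1.2Δ₀ = -204 kJ/mol.
Tetrahedral e^2 t2^1 gives -0.8Δₜ = -0.8 × (4/9) × 170 = -60 kJ/mol.
Subtracting, OSPE = -204 − (-60) = -144 kJ/mol.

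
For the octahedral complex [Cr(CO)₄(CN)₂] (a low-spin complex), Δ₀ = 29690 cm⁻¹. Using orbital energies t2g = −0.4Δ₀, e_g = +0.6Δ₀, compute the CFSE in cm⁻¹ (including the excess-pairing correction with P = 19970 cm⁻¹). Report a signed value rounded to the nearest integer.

Ligand charges: 4×(+0) from CO and 2×(-1) from CN⁻ sum to -2; with overall charge +0, Cr is +2.
Cr²⁺: group 6, so d-count = 6 − 2 = 4.
Configuration: t2g^4 e_g^0.
The orbital stabilization is -1.6Δ₀ = -1.6 × 29690 = -47504 cm⁻¹.
Relative to high-spin t2g^3 e_g^1 (0 paired), the low-spin configuration has 1 additional pair, contributing +1 × 19970 = +19970 cm⁻¹.
Combining: -47504 + 19970 = -27534 cm⁻¹.

-27534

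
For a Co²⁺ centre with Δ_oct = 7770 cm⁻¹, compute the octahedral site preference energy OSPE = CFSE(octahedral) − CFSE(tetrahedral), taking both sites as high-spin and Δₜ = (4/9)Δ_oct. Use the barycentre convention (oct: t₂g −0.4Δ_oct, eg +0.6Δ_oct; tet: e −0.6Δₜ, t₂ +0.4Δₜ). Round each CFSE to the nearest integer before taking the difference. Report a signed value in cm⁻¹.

-2072

Group 9 minus oxidation state +2 gives a d⁷ configuration for Co²⁺.
Octahedral high-spin t2g^5 e_g^2: CFSE = -0.8 × 7770 = -6216 cm⁻¹.
In a tetrahedral site the filling is e^4 t2^3: CFSE(tet) = -1.2Δₜ = -1.2 × (4/9)(7770) = -4144 cm⁻¹.
OSPE = CFSE(oct) − CFSE(tet) = -6216 − (-4144) = -2072 cm⁻¹.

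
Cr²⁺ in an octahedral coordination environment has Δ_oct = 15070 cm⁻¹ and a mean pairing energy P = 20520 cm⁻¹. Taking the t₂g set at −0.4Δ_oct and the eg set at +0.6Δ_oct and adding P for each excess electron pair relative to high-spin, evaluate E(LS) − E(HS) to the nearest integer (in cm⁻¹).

5450

Cr sits in group 6; removing 2 electrons leaves Cr²⁺ with 6 − 2 = 4 d electrons.
High-spin: t₂g³ eg¹, CFSE = -0.6Δ_oct = -9042 cm⁻¹.
Low-spin: t₂g⁴ eg⁰, orbital CFSE = -1.6Δ_oct = -24112 cm⁻¹; plus 1 excess pair × P = +20520 cm⁻¹; total -3592 cm⁻¹.
The difference is -3592 − (-9042) = 5450 cm⁻¹, so high-spin lies lower.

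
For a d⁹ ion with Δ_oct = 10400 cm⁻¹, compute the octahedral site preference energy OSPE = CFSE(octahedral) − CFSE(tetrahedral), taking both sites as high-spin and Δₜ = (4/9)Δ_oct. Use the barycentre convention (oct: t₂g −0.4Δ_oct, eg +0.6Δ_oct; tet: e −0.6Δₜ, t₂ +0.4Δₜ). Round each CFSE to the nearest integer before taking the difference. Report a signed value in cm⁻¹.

Octahedral (high-spin): t₂g⁶ eg³, CFSE = 6(−0.4) + 3(+0.6) = -0.6Δ_oct = -0.6 × 10400 = -6240 cm⁻¹.
Tetrahedral: e⁴ t₂⁵, CFSE = 4(−0.6) + 5(+0.4) = -0.4Δₜ = -0.4 × (4/9) × 10400 = -1849 cm⁻¹.
OSPE = -6240 − (-1849) = -4391 cm⁻¹.

-4391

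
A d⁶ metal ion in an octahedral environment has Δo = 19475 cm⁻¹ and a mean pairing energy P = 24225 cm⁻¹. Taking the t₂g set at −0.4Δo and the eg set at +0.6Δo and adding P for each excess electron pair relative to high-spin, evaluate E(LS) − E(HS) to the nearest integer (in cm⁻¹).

In the high-spin limit (t₂g⁴ eg²) the orbital term is -0.4Δo = -7790 cm⁻¹, with no excess pairing.
Low-spin: t₂g⁶ eg⁰, orbital CFSE = -2.4Δo = -46740 cm⁻¹; plus 2 excess pairs × P = +48450 cm⁻¹; total 1710 cm⁻¹.
E(LS) − E(HS) = 1710 − (-7790) = 9500 cm⁻¹.

9500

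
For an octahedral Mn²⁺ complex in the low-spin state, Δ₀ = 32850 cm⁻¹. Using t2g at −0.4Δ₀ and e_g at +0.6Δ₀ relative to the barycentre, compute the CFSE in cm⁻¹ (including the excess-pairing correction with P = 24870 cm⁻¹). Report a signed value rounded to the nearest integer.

-15960

Group 7 minus oxidation state +2 gives a d⁵ configuration for Mn²⁺.
Electron filling gives t2g^5 e_g^0.
The orbital stabilization is -2.0Δ₀ = -2.0 × 32850 = -65700 cm⁻¹.
Relative to high-spin t2g^3 e_g^2 (0 paired), the low-spin configuration has 2 additional pairs, contributing +2 × 24870 = +49740 cm⁻¹.
Combining: -65700 + 49740 = -15960 cm⁻¹.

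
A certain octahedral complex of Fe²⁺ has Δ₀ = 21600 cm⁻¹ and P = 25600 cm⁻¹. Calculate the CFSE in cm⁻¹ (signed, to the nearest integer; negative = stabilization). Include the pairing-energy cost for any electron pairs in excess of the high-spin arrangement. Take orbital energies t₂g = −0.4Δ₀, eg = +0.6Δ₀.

Fe²⁺: group 8, so d-count = 8 − 2 = 6.
Since Δ₀ = 21600 cm⁻¹ < P = 25600 cm⁻¹, the complex adopts the high-spin configuration.
Configuration: t₂g⁴ eg².
Orbital CFSE = -0.4Δ₀ = -0.4 × 21600 = -8640 cm⁻¹.
High-spin has no excess pairs, so no pairing correction applies.

-8640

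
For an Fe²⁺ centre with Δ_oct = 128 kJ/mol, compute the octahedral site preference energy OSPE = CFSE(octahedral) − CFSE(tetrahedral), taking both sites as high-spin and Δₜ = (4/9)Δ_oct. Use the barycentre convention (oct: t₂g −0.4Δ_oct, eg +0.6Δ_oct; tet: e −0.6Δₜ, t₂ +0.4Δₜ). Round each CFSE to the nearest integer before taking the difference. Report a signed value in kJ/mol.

-17

Fe is in group 8, so Fe²⁺ is d⁶ (8 − 2 = 6).
In an octahedral site d⁶ (HS) is t2g^4 e_g^2, giving CFSE(oct) = -0.4Δ_oct = -51 kJ/mol.
Tetrahedral: e^3 t2^3, CFSE = 3(−0.6) + 3(+0.4) = -0.6Δₜ = -0.6 × (4/9) × 128 = -34 kJ/mol.
OSPE = CFSE(oct) − CFSE(tet) = -51 − (-34) = -17 kJ/mol.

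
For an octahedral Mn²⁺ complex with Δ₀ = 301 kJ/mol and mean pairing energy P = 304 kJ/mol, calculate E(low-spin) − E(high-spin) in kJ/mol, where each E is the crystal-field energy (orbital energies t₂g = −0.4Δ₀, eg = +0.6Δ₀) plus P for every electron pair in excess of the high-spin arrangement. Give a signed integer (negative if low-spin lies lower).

Mn²⁺: group 7, so d-count = 7 − 2 = 5.
High-spin: t₂g³ eg², CFSE = 0.0Δ₀ = 0 kJ/mol.
Low-spin t₂g⁵ eg⁰ gives -2.0Δ₀ = -602 kJ/mol, but forming 2 extra pairs costs 2P = 608 kJ/mol, so E(LS) = -602 + 608 = 6 kJ/mol.
Thus E(LS) − E(HS) = 6 kJ/mol.

6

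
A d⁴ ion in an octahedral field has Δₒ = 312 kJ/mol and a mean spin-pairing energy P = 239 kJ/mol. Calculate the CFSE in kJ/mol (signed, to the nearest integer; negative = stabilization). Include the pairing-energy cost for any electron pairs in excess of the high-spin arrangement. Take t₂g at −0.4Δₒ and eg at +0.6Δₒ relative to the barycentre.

-260

Here Δₒ > P (312 > 239), so the low-spin state is favoured.
That gives t₂g⁴ eg⁰.
Orbital CFSE = -1.6Δₒ = -1.6 × 312 = -499 kJ/mol.
Excess pairs vs high-spin: 1 − 0 = 1; pairing cost = +239 kJ/mol.
Net CFSE = -499 + 239 = -260 kJ/mol.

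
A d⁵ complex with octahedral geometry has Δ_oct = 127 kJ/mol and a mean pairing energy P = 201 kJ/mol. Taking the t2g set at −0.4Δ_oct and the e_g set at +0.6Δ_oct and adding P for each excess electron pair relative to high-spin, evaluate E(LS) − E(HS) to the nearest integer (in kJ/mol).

148

High-spin: t2g^3 e_g^2, CFSE = 0.0Δ_oct = 0 kJ/mol.
Low-spin: t2g^5 e_g^0, orbital CFSE = -2.0Δ_oct = -254 kJ/mol; plus 2 excess pairs × P = +402 kJ/mol; total 148 kJ/mol.
The difference is 148 − (0) = 148 kJ/mol, so high-spin lies lower.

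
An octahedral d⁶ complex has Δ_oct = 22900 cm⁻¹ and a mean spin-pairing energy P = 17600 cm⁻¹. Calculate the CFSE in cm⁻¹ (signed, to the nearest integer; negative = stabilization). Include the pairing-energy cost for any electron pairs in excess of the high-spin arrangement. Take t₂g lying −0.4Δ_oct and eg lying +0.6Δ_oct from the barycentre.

Since Δ_oct = 22900 cm⁻¹ > P = 17600 cm⁻¹, the complex adopts the low-spin configuration.
Configuration: t₂g⁶ eg⁰.
Orbital CFSE = -2.4Δ_oct = -2.4 × 22900 = -54960 cm⁻¹.
Excess pairs vs high-spin: 3 − 1 = 2; pairing cost = +35200 cm⁻¹.
Net CFSE = -54960 + 35200 = -19760 cm⁻¹.

-19760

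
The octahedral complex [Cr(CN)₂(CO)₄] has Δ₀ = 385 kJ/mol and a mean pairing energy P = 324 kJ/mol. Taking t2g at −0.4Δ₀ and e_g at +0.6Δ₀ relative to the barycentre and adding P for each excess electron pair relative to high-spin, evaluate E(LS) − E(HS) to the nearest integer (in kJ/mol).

Ligand charges: 2×(-1) from CN⁻ and 4×(+0) from CO sum to -2; with overall charge +0, Cr is +2.
Cr²⁺: group 6, so d-count = 6 − 2 = 4.
High-spin: t2g^3 e_g^1, CFSE = -0.6Δ₀ = -231 kJ/mol.
For low-spin the configuration is t2g^4 e_g^0: orbital energy -1.6 × 385 = -616 kJ/mol, and 1 additional pair relative to high-spin adds 324 kJ/mol, giving -292 kJ/mol.
E(LS) − E(HS) = -292 − (-231) = -61 kJ/mol.

-61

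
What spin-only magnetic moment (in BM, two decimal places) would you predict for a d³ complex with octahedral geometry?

For octahedral d³ the high- and low-spin configurations coincide.
Configuration: t2g^3 e_g^0 → 3 unpaired electrons.
μ(spin-only) = √[3(3+2)] = √15 ≈ 3.87 BM.

3.87 BM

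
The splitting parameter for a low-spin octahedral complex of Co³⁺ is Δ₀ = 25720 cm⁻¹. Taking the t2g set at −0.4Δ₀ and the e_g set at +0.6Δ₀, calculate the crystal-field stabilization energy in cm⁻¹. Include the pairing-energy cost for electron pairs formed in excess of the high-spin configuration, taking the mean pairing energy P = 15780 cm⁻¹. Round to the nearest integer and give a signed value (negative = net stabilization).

-30168

Group 9 minus oxidation state +3 gives a d⁶ configuration for Co³⁺.
Configuration: t2g^6 e_g^0.
The orbital stabilization is -2.4Δ₀ = -2.4 × 25720 = -61728 cm⁻¹.
Pairing penalty: 3 pairs vs 1 in the high-spin reference → 2 extra × P = 31560 cm⁻¹.
Overall CFSE = -61728 + 31560 = -30168 cm⁻¹.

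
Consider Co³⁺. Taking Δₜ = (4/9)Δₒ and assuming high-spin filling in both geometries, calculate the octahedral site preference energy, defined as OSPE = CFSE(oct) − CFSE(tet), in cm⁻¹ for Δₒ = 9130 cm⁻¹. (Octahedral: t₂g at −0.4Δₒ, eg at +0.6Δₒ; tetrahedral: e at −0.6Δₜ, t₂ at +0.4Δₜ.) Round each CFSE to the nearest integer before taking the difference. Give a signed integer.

-1217

Co is in group 9, so Co³⁺ is d⁶ (9 − 3 = 6).
Octahedral (high-spin): t₂g⁴ eg², CFSE = 4(−0.4) + 2(+0.6) = -0.4Δₒ = -0.4 × 9130 = -3652 cm⁻¹.
Tetrahedral e³ t₂³ gives -0.6Δₜ = -0.6 × (4/9) × 9130 = -2435 cm⁻¹.
OSPE = -3652 − (-2435) = -1217 cm⁻¹.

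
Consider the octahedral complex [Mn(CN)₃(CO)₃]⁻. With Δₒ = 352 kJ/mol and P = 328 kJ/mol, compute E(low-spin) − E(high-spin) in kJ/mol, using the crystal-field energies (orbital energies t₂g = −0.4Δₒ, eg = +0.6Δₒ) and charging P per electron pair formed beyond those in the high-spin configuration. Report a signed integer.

Ligand charges: 3×(-1) from CN⁻ and 3×(+0) from CO sum to -3; with overall charge -1, Mn is +2.
Mn²⁺: group 7, so d-count = 7 − 2 = 5.
In the high-spin limit (t₂g³ eg²) the orbital term is 0.0Δₒ = 0 kJ/mol, with no excess pairing.
Low-spin t₂g⁵ eg⁰ gives -2.0Δₒ = -704 kJ/mol, but forming 2 extra pairs costs 2P = 656 kJ/mol, so E(LS) = -704 + 656 = -48 kJ/mol.
E(LS) − E(HS) = -48 − (0) = -48 kJ/mol.

-48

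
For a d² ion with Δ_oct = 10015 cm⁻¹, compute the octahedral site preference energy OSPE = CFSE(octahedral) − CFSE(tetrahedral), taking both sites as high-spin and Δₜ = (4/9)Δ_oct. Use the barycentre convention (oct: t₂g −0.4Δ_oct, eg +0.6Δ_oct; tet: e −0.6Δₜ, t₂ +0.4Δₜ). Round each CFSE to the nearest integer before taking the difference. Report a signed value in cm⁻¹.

-2671

In an octahedral site d² (HS) is t₂g² eg⁰, giving CFSE(oct) = -0.8Δ_oct = -8012 cm⁻¹.
Tetrahedral: e² t₂⁰, CFSE = 2(−0.6) + 0(+0.4) = -1.2Δₜ = -1.2 × (4/9) × 10015 = -5341 cm⁻¹.
Subtracting, OSPE = -8012 − (-5341) = -2671 cm⁻¹.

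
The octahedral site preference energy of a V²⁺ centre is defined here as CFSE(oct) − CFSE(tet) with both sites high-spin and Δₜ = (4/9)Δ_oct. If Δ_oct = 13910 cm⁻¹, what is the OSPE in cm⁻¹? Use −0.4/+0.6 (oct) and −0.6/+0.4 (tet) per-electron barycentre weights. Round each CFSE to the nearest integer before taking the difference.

Group 5 minus oxidation state +2 gives a d³ configuration for V²⁺.
Octahedral high-spin t2g^3 e_g^0: CFSE = -1.2 × 13910 = -16692 cm⁻¹.
Tetrahedral e^2 t2^1 gives -0.8Δₜ = -0.8 × (4/9) × 13910 = -4946 cm⁻¹.
Subtracting, OSPE = -16692 − (-4946) = -11746 cm⁻¹.

-11746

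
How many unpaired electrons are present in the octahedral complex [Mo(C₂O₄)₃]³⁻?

Each C₂O₄²⁻ contributes -2; 3 × (-2) = -6. With overall charge -3, Mo is in the +3 oxidation state.
Group 6 minus oxidation state +3 gives a d³ configuration for Mo³⁺.
For octahedral d³ the high- and low-spin configurations coincide.
Configuration: t₂g³ eg⁰, giving 3 unpaired electrons.

3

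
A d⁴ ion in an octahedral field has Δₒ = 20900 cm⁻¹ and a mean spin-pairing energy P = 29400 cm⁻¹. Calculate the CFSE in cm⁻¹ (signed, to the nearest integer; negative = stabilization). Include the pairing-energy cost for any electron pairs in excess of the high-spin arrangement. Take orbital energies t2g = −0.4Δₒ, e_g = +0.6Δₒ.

-12540

With Δₒ < P the complex is high-spin.
Filling d⁴ accordingly: t2g^3 e_g^1.
Orbital CFSE = -0.6Δₒ = -0.6 × 20900 = -12540 cm⁻¹.
High-spin has no excess pairs, so no pairing correction applies.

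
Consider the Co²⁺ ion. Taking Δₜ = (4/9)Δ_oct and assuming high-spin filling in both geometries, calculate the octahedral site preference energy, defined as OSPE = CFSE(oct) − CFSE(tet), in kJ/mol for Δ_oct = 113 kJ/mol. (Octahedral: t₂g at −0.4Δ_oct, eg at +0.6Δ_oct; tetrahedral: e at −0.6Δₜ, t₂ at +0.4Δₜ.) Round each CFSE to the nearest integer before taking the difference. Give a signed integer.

Group 9 minus oxidation state +2 gives a d⁷ configuration for Co²⁺.
In an octahedral site d⁷ (HS) is t₂g⁵ eg², giving CFSE(oct) = -0.8Δ_oct = -90 kJ/mol.
Tetrahedral: e⁴ t₂³, CFSE = 4(−0.6) + 3(+0.4) = -1.2Δₜ = -1.2 × (4/9) × 113 = -60 kJ/mol.
OSPE = CFSE(oct) − CFSE(tet) = -90 − (-60) = -30 kJ/mol.

-30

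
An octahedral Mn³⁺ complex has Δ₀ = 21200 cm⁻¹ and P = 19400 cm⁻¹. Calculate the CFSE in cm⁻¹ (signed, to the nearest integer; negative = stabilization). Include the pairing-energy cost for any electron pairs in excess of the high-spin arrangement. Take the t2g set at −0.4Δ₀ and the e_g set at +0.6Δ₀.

Mn is in group 7, so Mn³⁺ is d⁴ (7 − 3 = 4).
Δ₀ > P, so pairing is preferred: the ground state is low-spin.
That gives t2g^4 e_g^0.
Orbital CFSE = -1.6Δ₀ = -1.6 × 21200 = -33920 cm⁻¹.
Excess pairs vs high-spin: 1 − 0 = 1; pairing cost = +19400 cm⁻¹.
Net CFSE = -33920 + 19400 = -14520 cm⁻¹.

-14520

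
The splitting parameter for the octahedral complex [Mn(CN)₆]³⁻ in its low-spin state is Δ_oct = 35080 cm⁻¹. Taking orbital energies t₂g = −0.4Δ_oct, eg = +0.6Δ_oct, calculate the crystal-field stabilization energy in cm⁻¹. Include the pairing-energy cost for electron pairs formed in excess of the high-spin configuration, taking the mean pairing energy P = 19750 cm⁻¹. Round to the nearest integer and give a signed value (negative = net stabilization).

Each CN⁻ contributes -1; 6 × (-1) = -6. With overall charge -3, Mn is in the +3 oxidation state.
Mn sits in group 7; removing 3 electrons leaves Mn³⁺ with 7 − 3 = 4 d electrons.
Configuration: t₂g⁴ eg⁰.
CFSE(orbital) = 4×(-0.4Δ_oct) + 0×(0.6Δ_oct) = -1.6Δ_oct; with Δ_oct = 35080 cm⁻¹ that is -56128 cm⁻¹.
High-spin d⁴ would be t₂g³ eg¹ with 0 pairs; low-spin has 1, so 1 excess pair costs +1P = +19750 cm⁻¹.
Net CFSE = -56128 + 19750 = -36378 cm⁻¹.

-36378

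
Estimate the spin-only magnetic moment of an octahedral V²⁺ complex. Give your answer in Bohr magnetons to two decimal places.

3.87 Bohr magnetons

V is in group 5, so V²⁺ is d³ (5 − 2 = 3).
Configuration: t₂g³ eg⁰ → 3 unpaired electrons.
μ(spin-only) = √[3(3+2)] = √15 ≈ 3.87 Bohr magnetons.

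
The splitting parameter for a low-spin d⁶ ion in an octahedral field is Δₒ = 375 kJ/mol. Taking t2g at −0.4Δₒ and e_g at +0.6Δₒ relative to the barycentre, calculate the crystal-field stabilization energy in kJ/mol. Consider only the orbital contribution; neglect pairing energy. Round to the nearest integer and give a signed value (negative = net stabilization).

Configuration: t2g^6 e_g^0.
CFSE(orbital) = 6×(-0.4Δₒ) + 0×(0.6Δₒ) = -2.4Δₒ; with Δₒ = 375 kJ/mol that is -900 kJ/mol.

-900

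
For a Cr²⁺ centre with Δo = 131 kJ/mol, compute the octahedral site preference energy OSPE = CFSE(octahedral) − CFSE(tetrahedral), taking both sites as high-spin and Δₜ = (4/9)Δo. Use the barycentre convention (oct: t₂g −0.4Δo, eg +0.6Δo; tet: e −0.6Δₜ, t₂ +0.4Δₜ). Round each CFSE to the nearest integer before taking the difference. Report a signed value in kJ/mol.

-56

Cr²⁺: group 6, so d-count = 6 − 2 = 4.
Octahedral (high-spin): t₂g³ eg¹, CFSE = 3(−0.4) + 1(+0.6) = -0.6Δo = -0.6 × 131 = -79 kJ/mol.
Tetrahedral: e² t₂², CFSE = 2(−0.6) + 2(+0.4) = -0.4Δₜ = -0.4 × (4/9) × 131 = -23 kJ/mol.
OSPE = -79 − (-23) = -56 kJ/mol.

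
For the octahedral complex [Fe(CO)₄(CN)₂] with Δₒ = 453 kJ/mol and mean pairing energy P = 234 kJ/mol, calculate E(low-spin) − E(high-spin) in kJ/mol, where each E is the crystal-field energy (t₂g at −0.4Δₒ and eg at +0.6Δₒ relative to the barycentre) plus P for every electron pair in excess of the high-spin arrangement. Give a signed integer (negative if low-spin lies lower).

-438

Ligand charges: 4×(+0) from CO and 2×(-1) from CN⁻ sum to -2; with overall charge +0, Fe is +2.
Fe²⁺: group 8, so d-count = 8 − 2 = 6.
In the high-spin limit (t₂g⁴ eg²) the orbital term is -0.4Δₒ = -181 kJ/mol, with no excess pairing.
Low-spin: t₂g⁶ eg⁰, orbital CFSE = -2.4Δₒ = -1087 kJ/mol; plus 2 excess pairs × P = +468 kJ/mol; total -619 kJ/mol.
Thus E(LS) − E(HS) = -438 kJ/mol.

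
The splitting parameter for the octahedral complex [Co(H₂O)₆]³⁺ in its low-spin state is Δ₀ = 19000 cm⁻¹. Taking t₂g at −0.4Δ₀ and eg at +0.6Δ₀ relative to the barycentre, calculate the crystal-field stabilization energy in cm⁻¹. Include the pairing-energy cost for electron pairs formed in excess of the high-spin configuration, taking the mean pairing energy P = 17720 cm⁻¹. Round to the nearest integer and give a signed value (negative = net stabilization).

H₂O is neutral, so the +3 overall charge sits on Co: oxidation state +3.
Co is in group 9, so Co³⁺ is d⁶ (9 − 3 = 6).
The d⁶ electrons fill as t₂g⁶ eg⁰.
The orbital stabilization is -2.4Δ₀ = -2.4 × 19000 = -45600 cm⁻¹.
Pairing penalty: 3 pairs vs 1 in the high-spin reference → 2 extra × P = 35440 cm⁻¹.
Net CFSE = -45600 + 35440 = -10160 cm⁻¹.

-10160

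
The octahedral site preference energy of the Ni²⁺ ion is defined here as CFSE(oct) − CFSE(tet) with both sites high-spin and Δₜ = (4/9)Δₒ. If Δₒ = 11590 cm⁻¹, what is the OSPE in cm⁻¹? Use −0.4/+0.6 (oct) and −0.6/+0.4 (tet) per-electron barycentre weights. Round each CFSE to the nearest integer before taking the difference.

Ni²⁺: group 10, so d-count = 10 − 2 = 8.
In an octahedral site d⁸ (HS) is t2g^6 e_g^2, giving CFSE(oct) = -1.2Δₒ = -13908 cm⁻¹.
In a tetrahedral site the filling is e^4 t2^4: CFSE(tet) = -0.8Δₜ = -0.8 × (4/9)(11590) = -4121 cm⁻¹.
Subtracting, OSPE = -13908 − (-4121) = -9787 cm⁻¹.

-9787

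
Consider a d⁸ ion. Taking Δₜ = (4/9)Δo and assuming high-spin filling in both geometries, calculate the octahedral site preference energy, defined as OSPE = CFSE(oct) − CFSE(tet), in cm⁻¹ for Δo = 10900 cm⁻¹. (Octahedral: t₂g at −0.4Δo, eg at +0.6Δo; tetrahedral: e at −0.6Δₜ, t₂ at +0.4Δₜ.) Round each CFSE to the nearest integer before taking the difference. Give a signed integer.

-9204

In an octahedral site d⁸ (HS) is t₂g⁶ eg², giving CFSE(oct) = -1.2Δo = -13080 cm⁻¹.
Tetrahedral e⁴ t₂⁴ gives -0.8Δₜ = -0.8 × (4/9) × 10900 = -3876 cm⁻¹.
Subtracting, OSPE = -13080 − (-3876) = -9204 cm⁻¹.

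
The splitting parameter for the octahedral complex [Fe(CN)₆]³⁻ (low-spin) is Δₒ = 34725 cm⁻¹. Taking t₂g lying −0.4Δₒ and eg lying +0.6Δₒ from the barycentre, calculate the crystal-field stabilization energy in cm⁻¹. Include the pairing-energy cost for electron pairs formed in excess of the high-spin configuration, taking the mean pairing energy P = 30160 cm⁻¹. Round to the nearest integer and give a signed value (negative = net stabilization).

-9130

Each CN⁻ contributes -1; 6 × (-1) = -6. With overall charge -3, Fe is in the +3 oxidation state.
Fe³⁺: group 8, so d-count = 8 − 3 = 5.
The d⁵ electrons fill as t₂g⁵ eg⁰.
CFSE(orbital) = 5×(-0.4Δₒ) + 0×(0.6Δₒ) = -2.0Δₒ; with Δₒ = 34725 cm⁻¹ that is -69450 cm⁻¹.
Pairing penalty: 2 pairs vs 0 in the high-spin reference → 2 extra × P = 60320 cm⁻¹.
Overall CFSE = -69450 + 60320 = -9130 cm⁻¹.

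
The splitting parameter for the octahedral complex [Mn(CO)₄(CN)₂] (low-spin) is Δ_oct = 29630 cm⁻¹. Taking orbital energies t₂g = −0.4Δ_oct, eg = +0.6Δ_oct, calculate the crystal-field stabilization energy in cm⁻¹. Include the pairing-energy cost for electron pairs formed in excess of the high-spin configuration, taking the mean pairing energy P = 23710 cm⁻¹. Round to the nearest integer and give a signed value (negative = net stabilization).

Ligand charges: 4×(+0) from CO and 2×(-1) from CN⁻ sum to -2; with overall charge +0, Mn is +2.
Group 7 minus oxidation state +2 gives a d⁵ configuration for Mn²⁺.
Configuration: t₂g⁵ eg⁰.
Orbital CFSE = 5(-0.4) + 0(0.6) = -2.0Δ_oct = -2.0 × 29630 = -59260 cm⁻¹.
Relative to high-spin t₂g³ eg² (0 paired), the low-spin configuration has 2 additional pairs, contributing +2 × 23710 = +47420 cm⁻¹.
Combining: -59260 + 47420 = -11840 cm⁻¹.

-11840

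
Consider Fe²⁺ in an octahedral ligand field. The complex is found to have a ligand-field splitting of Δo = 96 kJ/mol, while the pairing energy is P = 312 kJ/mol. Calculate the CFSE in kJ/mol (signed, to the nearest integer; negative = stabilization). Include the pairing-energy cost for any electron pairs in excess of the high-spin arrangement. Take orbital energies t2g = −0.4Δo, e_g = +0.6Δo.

Group 8 minus oxidation state +2 gives a d⁶ configuration for Fe²⁺.
Here Δo < P (96 < 312), so the high-spin state is favoured.
That gives t2g^4 e_g^2.
Orbital CFSE = -0.4Δo = -0.4 × 96 = -38 kJ/mol.
High-spin has no excess pairs, so no pairing correction applies.

-38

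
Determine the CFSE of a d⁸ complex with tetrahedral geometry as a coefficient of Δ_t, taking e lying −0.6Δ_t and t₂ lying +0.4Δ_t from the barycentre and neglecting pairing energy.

Tetrahedral splitting is small, so the complex is high-spin.
Configuration: e⁴ t₂⁴.
CFSE = 4(-0.6Δ_t) + 4(0.4Δ_t) = -2.4Δ_t + 1.6Δ_t = -0.8Δ_t.

-0.8 Δ_t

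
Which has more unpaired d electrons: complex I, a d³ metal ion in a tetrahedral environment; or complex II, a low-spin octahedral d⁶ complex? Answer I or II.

I

I: Tetrahedral splitting is small, so the complex is high-spin; e^2 t2^1 → 3 unpaired.
II: t2g^6 e_g^0 → 0 unpaired.
So I has more unpaired electrons.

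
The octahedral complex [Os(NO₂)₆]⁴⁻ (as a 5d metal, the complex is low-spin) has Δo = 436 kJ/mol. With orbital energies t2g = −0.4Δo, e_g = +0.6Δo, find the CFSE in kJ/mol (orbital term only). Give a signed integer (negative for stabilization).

Each NO₂⁻ contributes -1; 6 × (-1) = -6. With overall charge -4, Os is in the +2 oxidation state.
Os sits in group 8; removing 2 electrons leaves Os²⁺ with 8 − 2 = 6 d electrons.
The d⁶ electrons fill as t2g^6 e_g^0.
The orbital stabilization is -2.4Δo = -2.4 × 436 = -1046 kJ/mol.

-1046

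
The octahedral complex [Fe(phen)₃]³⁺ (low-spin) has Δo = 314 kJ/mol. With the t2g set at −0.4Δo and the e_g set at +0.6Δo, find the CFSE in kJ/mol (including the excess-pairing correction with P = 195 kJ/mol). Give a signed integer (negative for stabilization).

phen is neutral, so the +3 overall charge sits on Fe: oxidation state +3.
Fe is in group 8, so Fe³⁺ is d⁵ (8 − 3 = 5).
Electron filling gives t2g^5 e_g^0.
Orbital CFSE = 5(-0.4) + 0(0.6) = -2.0Δo = -2.0 × 314 = -628 kJ/mol.
Relative to high-spin t2g^3 e_g^2 (0 paired), the low-spin configuration has 2 additional pairs, contributing +2 × 195 = +390 kJ/mol.
Net CFSE = -628 + 390 = -238 kJ/mol.

-238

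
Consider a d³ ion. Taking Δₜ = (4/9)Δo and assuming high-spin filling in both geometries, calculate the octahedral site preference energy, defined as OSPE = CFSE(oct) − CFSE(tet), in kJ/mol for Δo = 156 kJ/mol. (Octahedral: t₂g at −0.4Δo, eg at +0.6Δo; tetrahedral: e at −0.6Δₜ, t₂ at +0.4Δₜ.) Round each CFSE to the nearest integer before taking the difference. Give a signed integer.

Octahedral high-spin t₂g³ eg⁰: CFSE = -1.2 × 156 = -187 kJ/mol.
Tetrahedral e² t₂¹ gives -0.8Δₜ = -0.8 × (4/9) × 156 = -55 kJ/mol.
OSPE = -187 − (-55) = -132 kJ/mol.

-132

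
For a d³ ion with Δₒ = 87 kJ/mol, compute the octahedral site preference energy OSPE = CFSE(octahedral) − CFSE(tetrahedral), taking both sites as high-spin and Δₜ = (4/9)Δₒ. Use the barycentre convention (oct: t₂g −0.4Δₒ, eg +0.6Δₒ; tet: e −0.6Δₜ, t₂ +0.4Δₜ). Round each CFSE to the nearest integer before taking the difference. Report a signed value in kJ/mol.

-73

Octahedral high-spin t2g^3 e_g^0: CFSE = -1.2 × 87 = -104 kJ/mol.
Tetrahedral: e^2 t2^1, CFSE = 2(−0.6) + 1(+0.4) = -0.8Δₜ = -0.8 × (4/9) × 87 = -31 kJ/mol.
OSPE = -104 − (-31) = -73 kJ/mol.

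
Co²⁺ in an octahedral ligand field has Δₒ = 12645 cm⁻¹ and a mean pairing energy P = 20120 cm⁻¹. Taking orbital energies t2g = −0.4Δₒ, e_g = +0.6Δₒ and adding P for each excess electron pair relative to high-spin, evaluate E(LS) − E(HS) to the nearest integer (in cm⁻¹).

Co²⁺: group 9, so d-count = 9 − 2 = 7.
High-spin: t2g^5 e_g^2, CFSE = -0.8Δₒ = -10116 cm⁻¹.
Low-spin t2g^6 e_g^1 gives -1.8Δₒ = -22761 cm⁻¹, but forming 1 extra pair costs 1P = 20120 cm⁻¹, so E(LS) = -22761 + 20120 = -2641 cm⁻¹.
E(LS) − E(HS) = -2641 − (-10116) = 7475 cm⁻¹.

7475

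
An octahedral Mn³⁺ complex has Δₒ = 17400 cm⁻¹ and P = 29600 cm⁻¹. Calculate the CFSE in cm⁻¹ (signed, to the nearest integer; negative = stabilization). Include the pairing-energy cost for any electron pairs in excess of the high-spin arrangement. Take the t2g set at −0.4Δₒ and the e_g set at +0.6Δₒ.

Mn sits in group 7; removing 3 electrons leaves Mn³⁺ with 7 − 3 = 4 d electrons.
With Δₒ < P the complex is high-spin.
That gives t2g^3 e_g^1.
Orbital CFSE = -0.6Δₒ = -0.6 × 17400 = -10440 cm⁻¹.
High-spin has no excess pairs, so no pairing correction applies.

-10440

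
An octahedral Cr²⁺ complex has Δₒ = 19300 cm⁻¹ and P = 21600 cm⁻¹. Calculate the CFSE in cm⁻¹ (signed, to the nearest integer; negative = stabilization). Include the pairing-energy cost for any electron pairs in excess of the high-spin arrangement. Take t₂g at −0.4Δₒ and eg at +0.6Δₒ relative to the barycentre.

Group 6 minus oxidation state +2 gives a d⁴ configuration for Cr²⁺.
Here Δₒ < P (19300 < 21600), so the high-spin state is favoured.
Configuration: t₂g³ eg¹.
Orbital CFSE = -0.6Δₒ = -0.6 × 19300 = -11580 cm⁻¹.
High-spin has no excess pairs, so no pairing correction applies.

-11580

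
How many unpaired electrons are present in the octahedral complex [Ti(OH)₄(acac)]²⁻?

Ligand charges: 4×(-1) from OH⁻ and 1×(-1) from acac⁻ sum to -5; with overall charge -2, Ti is +3.
Ti is in group 4, so Ti³⁺ is d¹ (4 − 3 = 1).
Configuration: t₂g¹ eg⁰, giving 1 unpaired electron.

1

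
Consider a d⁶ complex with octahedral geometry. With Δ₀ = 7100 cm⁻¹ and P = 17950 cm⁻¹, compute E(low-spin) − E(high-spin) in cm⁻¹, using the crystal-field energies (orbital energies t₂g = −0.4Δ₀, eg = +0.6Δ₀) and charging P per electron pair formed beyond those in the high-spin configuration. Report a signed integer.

High-spin d⁶ fills as t₂g⁴ eg² with CFSE 4(−0.4) + 2(+0.6) = -0.4Δ₀ = -2840 cm⁻¹.
For low-spin the configuration is t₂g⁶ eg⁰: orbital energy -2.4 × 7100 = -17040 cm⁻¹, and 2 additional pairs relative to high-spin add 35900 cm⁻¹, giving 18860 cm⁻¹.
E(LS) − E(HS) = 18860 − (-2840) = 21700 cm⁻¹.

21700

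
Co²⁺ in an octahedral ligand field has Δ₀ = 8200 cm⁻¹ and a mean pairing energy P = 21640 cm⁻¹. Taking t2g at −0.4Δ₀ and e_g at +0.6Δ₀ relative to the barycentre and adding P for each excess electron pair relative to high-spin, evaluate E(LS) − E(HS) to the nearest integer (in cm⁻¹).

Co²⁺: group 9, so d-count = 9 − 2 = 7.
High-spin d⁷ fills as t2g^5 e_g^2 with CFSE 5(−0.4) + 2(+0.6) = -0.8Δ₀ = -6560 cm⁻¹.
For low-spin the configuration is t2g^6 e_g^1: orbital energy -1.8 × 8200 = -14760 cm⁻¹, and 1 additional pair relative to high-spin adds 21640 cm⁻¹, giving 6880 cm⁻¹.
E(LS) − E(HS) = 6880 − (-6560) = 13440 cm⁻¹.

13440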